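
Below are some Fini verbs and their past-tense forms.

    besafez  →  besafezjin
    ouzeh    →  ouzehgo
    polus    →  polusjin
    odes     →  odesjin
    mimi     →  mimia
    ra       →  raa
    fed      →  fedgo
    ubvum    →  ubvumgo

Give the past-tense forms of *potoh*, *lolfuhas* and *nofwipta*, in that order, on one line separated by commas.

The pattern is sibilance of the final sound: -jin when the stem ends in a sibilant (*besafez*, *polus*, *odes*); -go when the stem ends in a non-sibilant consonant (*ouzeh*, *fed*, *ubvum*); -a when the stem ends in a vowel (*mimi*, *ra*).
*potoh* — final sound /h/ (a non-sibilant consonant) → -go → *potohgo*.
*lolfuhas* — final sound /s/ (a sibilant) → -jin → *lolfuhasjin*.
The final sound of *nofwipta* is /a/, which is a vowel, so the suffix is -a, giving *nofwiptaa*.

potohgo, lolfuhasjin, nofwiptaa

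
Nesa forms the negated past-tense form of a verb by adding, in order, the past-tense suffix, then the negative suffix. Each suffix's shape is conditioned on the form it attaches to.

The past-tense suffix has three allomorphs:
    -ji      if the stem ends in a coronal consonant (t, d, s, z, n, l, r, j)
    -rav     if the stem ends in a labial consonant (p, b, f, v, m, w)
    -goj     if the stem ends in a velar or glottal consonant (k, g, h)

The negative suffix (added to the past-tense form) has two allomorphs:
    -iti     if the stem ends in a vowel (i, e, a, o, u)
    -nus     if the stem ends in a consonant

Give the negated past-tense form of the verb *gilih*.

gilihgojnus

The final consonant of *gilih* is /h/, which is velar/glottal, so the past-tense suffix is -goj, giving *gilihgoj*.
The past-tense form *gilihgoj* — final sound /j/ (a consonant) → -nus → *gilihgojnus*.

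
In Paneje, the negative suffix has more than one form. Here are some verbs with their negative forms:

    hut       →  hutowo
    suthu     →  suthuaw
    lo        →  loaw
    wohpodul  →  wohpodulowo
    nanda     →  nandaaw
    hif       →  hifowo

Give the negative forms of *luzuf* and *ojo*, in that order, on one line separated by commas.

luzufowo, ojoaw

The pattern is consonant vs. vowel: -owo when the stem ends in a consonant (*hut*, *wohpodul*, *hif*); -aw when the stem ends in a vowel (*suthu*, *lo*, *nanda*).
*luzuf* — final sound /f/ (a consonant) → -owo → *luzufowo*.
*ojo* — final sound /o/ (a vowel) → -aw → *ojoaw*.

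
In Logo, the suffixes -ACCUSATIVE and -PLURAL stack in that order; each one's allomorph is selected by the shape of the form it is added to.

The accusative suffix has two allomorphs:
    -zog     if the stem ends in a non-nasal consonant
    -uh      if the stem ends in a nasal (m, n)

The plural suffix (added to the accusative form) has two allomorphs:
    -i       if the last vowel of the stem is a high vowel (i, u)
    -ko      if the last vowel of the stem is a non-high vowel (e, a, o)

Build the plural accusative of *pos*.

Since the final consonant of *pos* is /s/ (non-nasal), it takes -zog, giving *poszog*.
The accusative form *poszog* — last vowel /o/ (a non-high vowel) → -ko → *poszogko*.

poszogko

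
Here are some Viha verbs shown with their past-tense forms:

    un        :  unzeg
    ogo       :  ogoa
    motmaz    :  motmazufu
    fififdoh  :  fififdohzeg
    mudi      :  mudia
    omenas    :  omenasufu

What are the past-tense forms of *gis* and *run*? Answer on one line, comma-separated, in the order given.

gisufu, runzeg

Looking at the final sound of each stem: -ufu when the stem ends in a sibilant (*motmaz*, *omenas*); -zeg when the stem ends in a non-sibilant consonant (*un*, *fififdoh*); -a when the stem ends in a vowel (*ogo*, *mudi*).
*gis*: final sound = /s/, a sibilant → -ufu → *gisufu*.
The final sound of *run* is /n/, which is a non-sibilant consonant, so the suffix is -zeg, giving *runzeg*.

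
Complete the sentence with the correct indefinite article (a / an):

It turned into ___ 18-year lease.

The indefinite article is chosen by the initial *sound* of the following word, not its spelling.
The number *18* is spoken "eighteen", beginning with /ˌeɪˈtiːn/ — a vowel sound.
So the article is *an*: It turned into an 18-year lease.

an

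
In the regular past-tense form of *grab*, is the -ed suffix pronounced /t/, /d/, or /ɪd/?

The stem *grab* ends in a voiced sound other than /d/.
The -ed suffix is realized as /ɪd/ after /t, d/; as /t/ after other voiceless consonants; and as /d/ after other voiced sounds.
So -ed on *grab* is pronounced /d/.

/d/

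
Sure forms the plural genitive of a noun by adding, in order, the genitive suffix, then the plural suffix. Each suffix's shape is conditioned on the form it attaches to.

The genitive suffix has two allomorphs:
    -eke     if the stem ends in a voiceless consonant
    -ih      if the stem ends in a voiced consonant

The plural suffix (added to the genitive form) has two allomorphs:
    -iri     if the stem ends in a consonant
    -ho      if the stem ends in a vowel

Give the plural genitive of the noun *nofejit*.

The final consonant of *nofejit* is /t/, which is voiceless, so the genitive suffix is -eke, giving *nofejiteke*.
The final sound of the genitive form *nofejiteke* is /e/, which is a vowel, so the plural suffix is -ho, giving *nofejitekeho*.

nofejitekeho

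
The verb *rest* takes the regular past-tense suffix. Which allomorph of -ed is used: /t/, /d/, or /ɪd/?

The stem *rest* ends in /t/ or /d/.
The -ed suffix is realized as /ɪd/ after /t, d/; as /t/ after other voiceless consonants; and as /d/ after other voiced sounds.
So -ed on *rest* is pronounced /ɪd/.

/ɪd/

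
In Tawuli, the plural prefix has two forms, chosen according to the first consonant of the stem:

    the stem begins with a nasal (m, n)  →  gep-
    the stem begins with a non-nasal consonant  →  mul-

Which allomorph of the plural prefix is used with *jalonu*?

mul-

Since the first consonant of *jalonu* is /j/ (non-nasal), it takes mul-.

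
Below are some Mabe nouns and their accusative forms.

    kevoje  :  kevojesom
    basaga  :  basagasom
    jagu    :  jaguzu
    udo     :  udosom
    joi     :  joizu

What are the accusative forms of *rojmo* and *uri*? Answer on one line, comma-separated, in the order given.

rojmosom, urizu

The suffix is conditioned by the last vowel: -zu when the last vowel of the stem is a high vowel (*jagu*, *joi*); -som when the last vowel of the stem is a non-high vowel (*kevoje*, *basaga*, *udo*).
The last vowel of *rojmo* is /o/, which is a non-high vowel, so the suffix is -som, giving *rojmosom*.
Since the last vowel of *uri* is /i/ (a high vowel), it takes -zu, giving *urizu*.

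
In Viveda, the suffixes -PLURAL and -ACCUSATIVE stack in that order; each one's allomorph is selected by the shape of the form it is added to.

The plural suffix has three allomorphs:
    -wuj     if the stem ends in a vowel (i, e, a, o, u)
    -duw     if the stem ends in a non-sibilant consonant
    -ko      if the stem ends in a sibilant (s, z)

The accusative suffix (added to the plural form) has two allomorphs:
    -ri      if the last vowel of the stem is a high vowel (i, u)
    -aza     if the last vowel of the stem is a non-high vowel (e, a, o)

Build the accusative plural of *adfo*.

The final sound of *adfo* is /o/, which is a vowel, so the plural suffix is -wuj, giving *adfowuj*.
Since the last vowel of the plural form *adfowuj* is /u/ (a high vowel), it takes -ri, giving *adfowujri*.

adfowujri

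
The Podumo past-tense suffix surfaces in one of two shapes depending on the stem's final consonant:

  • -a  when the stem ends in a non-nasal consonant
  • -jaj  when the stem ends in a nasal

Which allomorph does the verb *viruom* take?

*viruom* — final consonant /m/ (a nasal) → -jaj.

-jaj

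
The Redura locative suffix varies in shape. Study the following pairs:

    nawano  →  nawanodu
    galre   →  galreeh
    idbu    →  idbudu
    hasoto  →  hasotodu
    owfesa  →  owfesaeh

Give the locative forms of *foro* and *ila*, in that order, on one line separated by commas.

The suffix is conditioned by the last vowel: -du when the last vowel of the stem is a rounded vowel (*nawano*, *idbu*, *hasoto*); -eh when the last vowel of the stem is an unrounded vowel (*galre*, *owfesa*).
The last vowel of *foro* is /o/, which is a rounded vowel, so the suffix is -du, giving *forodu*.
*ila* — last vowel /a/ (an unrounded vowel) → -eh → *ilaeh*.

forodu, ilaeh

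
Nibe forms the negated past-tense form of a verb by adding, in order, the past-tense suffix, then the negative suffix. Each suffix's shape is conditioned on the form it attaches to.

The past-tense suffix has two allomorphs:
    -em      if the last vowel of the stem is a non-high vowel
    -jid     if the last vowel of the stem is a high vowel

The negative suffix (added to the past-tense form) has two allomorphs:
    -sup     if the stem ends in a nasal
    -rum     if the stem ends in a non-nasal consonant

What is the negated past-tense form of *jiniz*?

jinizjidrum

The last vowel of *jiniz* is /i/, which is a high vowel, so the past-tense suffix is -jid, giving *jinizjid*.
The past-tense form *jinizjid* — final consonant /d/ (non-nasal) → -rum → *jinizjidrum*.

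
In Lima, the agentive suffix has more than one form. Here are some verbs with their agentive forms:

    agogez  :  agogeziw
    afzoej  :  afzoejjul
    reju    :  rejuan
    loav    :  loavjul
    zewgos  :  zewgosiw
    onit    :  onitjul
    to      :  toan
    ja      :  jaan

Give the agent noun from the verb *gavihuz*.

gavihuziw

Looking at the final sound of each stem: -iw when the stem ends in a sibilant (*agogez*, *zewgos*); -jul when the stem ends in a non-sibilant consonant (*afzoej*, *loav*, *onit*); -an when the stem ends in a vowel (*reju*, *to*, *ja*).
The final sound of *gavihuz* is /z/, which is a sibilant, so the suffix is -iw, giving *gavihuziw*.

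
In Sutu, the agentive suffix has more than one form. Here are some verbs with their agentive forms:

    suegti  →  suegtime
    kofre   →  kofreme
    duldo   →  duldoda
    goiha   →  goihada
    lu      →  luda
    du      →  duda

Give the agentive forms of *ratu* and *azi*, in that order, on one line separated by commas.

ratuda, azime

Looking at the last vowel of each stem: -me when the last vowel of the stem is a front vowel (*suegti*, *kofre*); -da when the last vowel of the stem is a back vowel (*duldo*, *goiha*, *lu*, *du*).
The last vowel of *ratu* is /u/, which is a back vowel, so the suffix is -da, giving *ratuda*.
The last vowel of *azi* is /i/, which is a front vowel, so the suffix is -me, giving *azime*.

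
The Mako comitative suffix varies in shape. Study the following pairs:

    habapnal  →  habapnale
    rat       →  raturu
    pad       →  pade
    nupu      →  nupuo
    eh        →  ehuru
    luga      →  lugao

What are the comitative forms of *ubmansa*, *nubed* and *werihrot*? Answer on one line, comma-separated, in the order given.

ubmansao, nubede, werihroturu

The pattern is voicing of the final sound: -uru when the stem ends in a voiceless consonant (*rat*, *eh*); -e when the stem ends in a voiced consonant (*habapnal*, *pad*); -o when the stem ends in a vowel (*nupu*, *luga*).
Since the final sound of *ubmansa* is /a/ (a vowel), it takes -o, giving *ubmansao*.
*nubed*: final sound = /d/, a voiced consonant → -e → *nubede*.
*werihrot* — final sound /t/ (a voiceless consonant) → -uru → *werihroturu*.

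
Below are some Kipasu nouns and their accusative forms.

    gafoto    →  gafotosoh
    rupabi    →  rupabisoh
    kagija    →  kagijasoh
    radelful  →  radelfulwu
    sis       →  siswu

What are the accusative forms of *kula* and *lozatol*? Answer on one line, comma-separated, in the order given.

kulasoh, lozatolwu

The pattern is consonant vs. vowel: -wu when the stem ends in a consonant (*radelful*, *sis*); -soh when the stem ends in a vowel (*gafoto*, *rupabi*, *kagija*).
The final sound of *kula* is /a/, which is a vowel, so the suffix is -soh, giving *kulasoh*.
The final sound of *lozatol* is /l/, which is a consonant, so the suffix is -wu, giving *lozatolwu*.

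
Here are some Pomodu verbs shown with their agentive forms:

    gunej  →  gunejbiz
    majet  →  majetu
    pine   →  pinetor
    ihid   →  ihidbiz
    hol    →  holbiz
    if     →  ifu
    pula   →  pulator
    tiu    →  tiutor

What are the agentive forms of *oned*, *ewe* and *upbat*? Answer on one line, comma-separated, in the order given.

onedbiz, ewetor, upbatu

Looking at the final sound of each stem: -u when the stem ends in a voiceless consonant (*majet*, *if*); -biz when the stem ends in a voiced consonant (*gunej*, *ihid*, *hol*); -tor when the stem ends in a vowel (*pine*, *pula*, *tiu*).
Since the final sound of *oned* is /d/ (a voiced consonant), it takes -biz, giving *onedbiz*.
*ewe* — final sound /e/ (a vowel) → -tor → *ewetor*.
Since the final sound of *upbat* is /t/ (a voiceless consonant), it takes -u, giving *upbatu*.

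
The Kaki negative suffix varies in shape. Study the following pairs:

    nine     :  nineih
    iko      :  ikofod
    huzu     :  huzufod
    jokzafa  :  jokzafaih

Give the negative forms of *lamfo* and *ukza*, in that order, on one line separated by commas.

The pattern is rounding harmony: -fod when the last vowel of the stem is a rounded vowel (*iko*, *huzu*); -ih when the last vowel of the stem is an unrounded vowel (*nine*, *jokzafa*).
The last vowel of *lamfo* is /o/, which is a rounded vowel, so the suffix is -fod, giving *lamfofod*.
*ukza* — last vowel /a/ (an unrounded vowel) → -ih → *ukzaih*.

lamfofod, ukzaih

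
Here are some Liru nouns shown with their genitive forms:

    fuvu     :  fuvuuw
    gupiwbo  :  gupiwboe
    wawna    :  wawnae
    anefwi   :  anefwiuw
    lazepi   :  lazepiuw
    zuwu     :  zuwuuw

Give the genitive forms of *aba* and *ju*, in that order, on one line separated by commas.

abae, juuw

The suffix is conditioned by the last vowel: -uw when the last vowel of the stem is a high vowel (*fuvu*, *anefwi*, *lazepi*, *zuwu*); -e when the last vowel of the stem is a non-high vowel (*gupiwbo*, *wawna*).
*aba*: last vowel = /a/, a non-high vowel → -e → *abae*.
*ju*: last vowel = /u/, a high vowel → -uw → *juuw*.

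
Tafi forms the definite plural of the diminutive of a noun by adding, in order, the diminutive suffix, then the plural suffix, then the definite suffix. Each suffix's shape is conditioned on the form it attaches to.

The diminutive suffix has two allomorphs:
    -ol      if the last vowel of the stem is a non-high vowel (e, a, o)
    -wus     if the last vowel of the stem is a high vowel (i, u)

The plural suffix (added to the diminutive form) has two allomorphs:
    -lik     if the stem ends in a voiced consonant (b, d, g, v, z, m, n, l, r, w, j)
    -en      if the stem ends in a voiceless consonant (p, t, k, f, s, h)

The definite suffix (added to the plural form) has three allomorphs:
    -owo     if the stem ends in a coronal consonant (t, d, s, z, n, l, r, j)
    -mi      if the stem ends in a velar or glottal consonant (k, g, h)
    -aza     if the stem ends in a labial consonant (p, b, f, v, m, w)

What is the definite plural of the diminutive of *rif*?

*rif*: last vowel = /i/, a high vowel → -wus → *rifwus*.
The diminutive form *rifwus*: final consonant = /s/, voiceless → -en → *rifwusen*.
The final consonant of the plural form *rifwusen* is /n/, which is coronal, so the definite suffix is -owo, giving *rifwusenowo*.

rifwusenowo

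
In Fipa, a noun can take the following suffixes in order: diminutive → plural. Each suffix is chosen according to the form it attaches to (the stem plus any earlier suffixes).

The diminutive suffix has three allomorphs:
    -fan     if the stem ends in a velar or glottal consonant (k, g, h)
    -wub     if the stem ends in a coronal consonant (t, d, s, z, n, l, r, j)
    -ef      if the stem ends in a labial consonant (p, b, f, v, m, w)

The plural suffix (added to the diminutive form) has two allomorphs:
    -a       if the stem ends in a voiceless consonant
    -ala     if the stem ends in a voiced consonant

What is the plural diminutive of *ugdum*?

ugdumefa

*ugdum* — final consonant /m/ (labial) → -ef → *ugdumef*.
The diminutive form *ugdumef*: final consonant = /f/, voiceless → -a → *ugdumefa*.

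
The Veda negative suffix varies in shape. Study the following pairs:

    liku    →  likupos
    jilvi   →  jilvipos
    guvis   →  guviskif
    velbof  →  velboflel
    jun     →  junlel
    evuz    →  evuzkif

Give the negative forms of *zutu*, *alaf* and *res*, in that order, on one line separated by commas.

The pattern is sibilance of the final sound: -kif when the stem ends in a sibilant (*guvis*, *evuz*); -lel when the stem ends in a non-sibilant consonant (*velbof*, *jun*); -pos when the stem ends in a vowel (*liku*, *jilvi*).
*zutu*: final sound = /u/, a vowel → -pos → *zutupos*.
Since the final sound of *alaf* is /f/ (a non-sibilant consonant), it takes -lel, giving *alaflel*.
*res* — final sound /s/ (a sibilant) → -kif → *reskif*.

zutupos, alaflel, reskif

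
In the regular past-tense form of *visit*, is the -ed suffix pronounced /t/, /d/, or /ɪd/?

The stem *visit* ends in /t/ or /d/.
The -ed suffix is realized as /ɪd/ after /t, d/; as /t/ after other voiceless consonants; and as /d/ after other voiced sounds.
So -ed on *visit* is pronounced /ɪd/.

/ɪd/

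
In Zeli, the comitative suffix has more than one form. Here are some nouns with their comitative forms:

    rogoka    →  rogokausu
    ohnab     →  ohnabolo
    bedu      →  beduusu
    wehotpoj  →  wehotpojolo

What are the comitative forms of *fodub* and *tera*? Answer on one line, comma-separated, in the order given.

The suffix is conditioned by the final sound: -olo when the stem ends in a consonant (*ohnab*, *wehotpoj*); -usu when the stem ends in a vowel (*rogoka*, *bedu*).
*fodub*: final sound = /b/, a consonant → -olo → *fodubolo*.
*tera*: final sound = /a/, a vowel → -usu → *terausu*.

fodubolo, terausu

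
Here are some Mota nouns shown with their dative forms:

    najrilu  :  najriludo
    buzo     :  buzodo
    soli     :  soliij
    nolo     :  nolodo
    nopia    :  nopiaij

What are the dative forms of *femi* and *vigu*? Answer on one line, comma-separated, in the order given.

The pattern is rounding harmony: -do when the last vowel of the stem is a rounded vowel (*najrilu*, *buzo*, *nolo*); -ij when the last vowel of the stem is an unrounded vowel (*soli*, *nopia*).
The last vowel of *femi* is /i/, which is an unrounded vowel, so the suffix is -ij, giving *femiij*.
The last vowel of *vigu* is /u/, which is a rounded vowel, so the suffix is -do, giving *vigudo*.

femiij, vigudo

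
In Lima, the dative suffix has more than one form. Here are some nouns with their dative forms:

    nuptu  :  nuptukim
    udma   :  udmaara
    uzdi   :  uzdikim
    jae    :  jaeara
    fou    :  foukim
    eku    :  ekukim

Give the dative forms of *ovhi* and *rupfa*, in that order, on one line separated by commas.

ovhikim, rupfaara

The alternation tracks the last vowel of the stem — -kim when the last vowel of the stem is a high vowel (*nuptu*, *uzdi*, *fou*, *eku*); -ara when the last vowel of the stem is a non-high vowel (*udma*, *jae*).
*ovhi*: last vowel = /i/, a high vowel → -kim → *ovhikim*.
The last vowel of *rupfa* is /a/, which is a non-high vowel, so the suffix is -ara, giving *rupfaara*.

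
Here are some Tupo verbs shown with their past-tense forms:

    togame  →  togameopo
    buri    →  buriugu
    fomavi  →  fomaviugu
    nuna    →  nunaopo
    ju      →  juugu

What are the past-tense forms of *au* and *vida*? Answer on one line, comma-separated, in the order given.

auugu, vidaopo

The pattern is height harmony: -ugu when the last vowel of the stem is a high vowel (*buri*, *fomavi*, *ju*); -opo when the last vowel of the stem is a non-high vowel (*togame*, *nuna*).
*au*: last vowel = /u/, a high vowel → -ugu → *auugu*.
*vida* — last vowel /a/ (a non-high vowel) → -opo → *vidaopo*.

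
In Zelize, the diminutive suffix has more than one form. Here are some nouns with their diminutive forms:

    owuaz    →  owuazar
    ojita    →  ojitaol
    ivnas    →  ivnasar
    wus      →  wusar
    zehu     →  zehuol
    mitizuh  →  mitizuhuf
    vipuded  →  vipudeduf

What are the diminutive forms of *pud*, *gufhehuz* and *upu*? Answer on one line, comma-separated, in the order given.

puduf, gufhehuzar, upuol

The pattern is sibilance of the final sound: -ar when the stem ends in a sibilant (*owuaz*, *ivnas*, *wus*); -uf when the stem ends in a non-sibilant consonant (*mitizuh*, *vipuded*); -ol when the stem ends in a vowel (*ojita*, *zehu*).
Since the final sound of *pud* is /d/ (a non-sibilant consonant), it takes -uf, giving *puduf*.
Since the final sound of *gufhehuz* is /z/ (a sibilant), it takes -ar, giving *gufhehuzar*.
*upu* — final sound /u/ (a vowel) → -ol → *upuol*.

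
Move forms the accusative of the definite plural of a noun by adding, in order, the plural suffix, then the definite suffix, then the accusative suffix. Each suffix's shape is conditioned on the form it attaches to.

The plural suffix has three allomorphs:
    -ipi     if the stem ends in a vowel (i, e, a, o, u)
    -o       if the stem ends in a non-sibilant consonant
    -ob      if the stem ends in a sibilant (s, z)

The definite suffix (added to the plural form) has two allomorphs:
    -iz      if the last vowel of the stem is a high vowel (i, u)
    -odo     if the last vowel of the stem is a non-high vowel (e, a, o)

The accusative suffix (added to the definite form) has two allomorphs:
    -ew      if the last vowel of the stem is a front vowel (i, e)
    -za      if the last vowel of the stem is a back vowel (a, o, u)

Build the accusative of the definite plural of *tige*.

tigeipiizew

The final sound of *tige* is /e/, which is a vowel, so the plural suffix is -ipi, giving *tigeipi*.
The plural form *tigeipi*: last vowel = /i/, a high vowel → -iz → *tigeipiiz*.
The last vowel of the definite form *tigeipiiz* is /i/, which is a front vowel, so the accusative suffix is -ew, giving *tigeipiizew*.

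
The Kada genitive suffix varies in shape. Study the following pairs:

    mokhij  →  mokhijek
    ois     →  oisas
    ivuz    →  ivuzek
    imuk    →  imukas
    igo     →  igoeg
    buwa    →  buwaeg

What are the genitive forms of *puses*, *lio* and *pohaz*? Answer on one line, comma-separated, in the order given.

The alternation tracks the final sound of the stem — -as when the stem ends in a voiceless consonant (*ois*, *imuk*); -ek when the stem ends in a voiced consonant (*mokhij*, *ivuz*); -eg when the stem ends in a vowel (*igo*, *buwa*).
*puses* — final sound /s/ (a voiceless consonant) → -as → *pusesas*.
The final sound of *lio* is /o/, which is a vowel, so the suffix is -eg, giving *lioeg*.
*pohaz*: final sound = /z/, a voiced consonant → -ek → *pohazek*.

pusesas, lioeg, pohazek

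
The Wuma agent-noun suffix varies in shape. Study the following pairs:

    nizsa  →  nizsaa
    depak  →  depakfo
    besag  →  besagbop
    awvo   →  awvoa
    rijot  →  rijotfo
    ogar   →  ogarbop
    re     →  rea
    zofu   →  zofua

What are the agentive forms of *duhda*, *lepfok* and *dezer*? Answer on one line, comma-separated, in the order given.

Looking at the final sound of each stem: -fo when the stem ends in a voiceless consonant (*depak*, *rijot*); -bop when the stem ends in a voiced consonant (*besag*, *ogar*); -a when the stem ends in a vowel (*nizsa*, *awvo*, *re*, *zofu*).
The final sound of *duhda* is /a/, which is a vowel, so the suffix is -a, giving *duhdaa*.
*lepfok*: final sound = /k/, a voiceless consonant → -fo → *lepfokfo*.
The final sound of *dezer* is /r/, which is a voiced consonant, so the suffix is -bop, giving *dezerbop*.

duhdaa, lepfokfo, dezerbop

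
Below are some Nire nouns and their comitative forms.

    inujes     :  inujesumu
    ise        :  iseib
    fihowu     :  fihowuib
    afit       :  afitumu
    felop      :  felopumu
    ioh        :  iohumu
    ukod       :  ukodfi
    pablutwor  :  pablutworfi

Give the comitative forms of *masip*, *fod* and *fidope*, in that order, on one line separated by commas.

masipumu, fodfi, fidopeib

The suffix is conditioned by the final sound: -umu when the stem ends in a voiceless consonant (*inujes*, *afit*, *felop*, *ioh*); -fi when the stem ends in a voiced consonant (*ukod*, *pablutwor*); -ib when the stem ends in a vowel (*ise*, *fihowu*).
The final sound of *masip* is /p/, which is a voiceless consonant, so the suffix is -umu, giving *masipumu*.
The final sound of *fod* is /d/, which is a voiced consonant, so the suffix is -fi, giving *fodfi*.
*fidope* — final sound /e/ (a vowel) → -ib → *fidopeib*.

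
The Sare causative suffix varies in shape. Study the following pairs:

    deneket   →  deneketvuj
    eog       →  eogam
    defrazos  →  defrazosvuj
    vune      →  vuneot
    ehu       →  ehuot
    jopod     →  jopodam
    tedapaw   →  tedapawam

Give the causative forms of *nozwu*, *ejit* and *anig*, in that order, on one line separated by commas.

nozwuot, ejitvuj, anigam

The suffix is conditioned by the final sound: -vuj when the stem ends in a voiceless consonant (*deneket*, *defrazos*); -am when the stem ends in a voiced consonant (*eog*, *jopod*, *tedapaw*); -ot when the stem ends in a vowel (*vune*, *ehu*).
The final sound of *nozwu* is /u/, which is a vowel, so the suffix is -ot, giving *nozwuot*.
The final sound of *ejit* is /t/, which is a voiceless consonant, so the suffix is -vuj, giving *ejitvuj*.
*anig* — final sound /g/ (a voiced consonant) → -am → *anigam*.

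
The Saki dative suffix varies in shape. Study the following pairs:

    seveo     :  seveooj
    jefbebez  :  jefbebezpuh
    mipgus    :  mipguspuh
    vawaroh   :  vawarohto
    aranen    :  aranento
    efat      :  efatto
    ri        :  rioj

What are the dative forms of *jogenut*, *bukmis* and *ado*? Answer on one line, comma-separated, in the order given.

jogenutto, bukmispuh, adooj

The alternation tracks the final sound of the stem — -puh when the stem ends in a sibilant (*jefbebez*, *mipgus*); -to when the stem ends in a non-sibilant consonant (*vawaroh*, *aranen*, *efat*); -oj when the stem ends in a vowel (*seveo*, *ri*).
*jogenut*: final sound = /t/, a non-sibilant consonant → -to → *jogenutto*.
*bukmis*: final sound = /s/, a sibilant → -puh → *bukmispuh*.
Since the final sound of *ado* is /o/ (a vowel), it takes -oj, giving *adooj*.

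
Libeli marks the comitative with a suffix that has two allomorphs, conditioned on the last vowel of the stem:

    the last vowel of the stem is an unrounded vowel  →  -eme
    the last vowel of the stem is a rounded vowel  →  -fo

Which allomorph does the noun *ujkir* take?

*ujkir* — last vowel /i/ (an unrounded vowel) → -eme.

-eme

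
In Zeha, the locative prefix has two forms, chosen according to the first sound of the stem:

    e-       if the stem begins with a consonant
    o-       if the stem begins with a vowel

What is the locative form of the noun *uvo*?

ouvo

The first sound of *uvo* is /u/, which is a vowel, so the prefix is o-, giving *ouvo*.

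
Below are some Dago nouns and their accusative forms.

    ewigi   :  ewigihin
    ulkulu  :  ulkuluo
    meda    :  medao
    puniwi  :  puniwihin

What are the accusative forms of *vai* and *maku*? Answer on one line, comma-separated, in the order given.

Looking at the last vowel of each stem: -hin when the last vowel of the stem is a front vowel (*ewigi*, *puniwi*); -o when the last vowel of the stem is a back vowel (*ulkulu*, *meda*).
*vai* — last vowel /i/ (a front vowel) → -hin → *vaihin*.
The last vowel of *maku* is /u/, which is a back vowel, so the suffix is -o, giving *makuo*.

vaihin, makuo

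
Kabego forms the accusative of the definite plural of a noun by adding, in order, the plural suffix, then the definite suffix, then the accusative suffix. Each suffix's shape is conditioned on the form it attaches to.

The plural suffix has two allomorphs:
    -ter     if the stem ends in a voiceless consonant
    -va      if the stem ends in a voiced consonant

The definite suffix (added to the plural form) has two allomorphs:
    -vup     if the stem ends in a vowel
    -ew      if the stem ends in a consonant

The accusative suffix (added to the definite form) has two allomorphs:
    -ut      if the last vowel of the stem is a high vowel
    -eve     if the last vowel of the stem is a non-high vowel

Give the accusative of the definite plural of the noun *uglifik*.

uglifiktereweve

Since the final consonant of *uglifik* is /k/ (voiceless), it takes -ter, giving *uglifikter*.
The plural form *uglifikter* — final sound /r/ (a consonant) → -ew → *uglifikterew*.
The definite form *uglifikterew* — last vowel /e/ (a non-high vowel) → -eve → *uglifiktereweve*.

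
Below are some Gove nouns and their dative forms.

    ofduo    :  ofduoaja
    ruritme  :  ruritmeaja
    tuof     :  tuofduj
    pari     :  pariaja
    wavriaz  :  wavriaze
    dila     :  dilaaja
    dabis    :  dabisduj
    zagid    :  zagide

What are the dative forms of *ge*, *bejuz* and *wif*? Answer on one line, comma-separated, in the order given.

Looking at the final sound of each stem: -duj when the stem ends in a voiceless consonant (*tuof*, *dabis*); -e when the stem ends in a voiced consonant (*wavriaz*, *zagid*); -aja when the stem ends in a vowel (*ofduo*, *ruritme*, *pari*, *dila*).
*ge* — final sound /e/ (a vowel) → -aja → *geaja*.
*bejuz* — final sound /z/ (a voiced consonant) → -e → *bejuze*.
The final sound of *wif* is /f/, which is a voiceless consonant, so the suffix is -duj, giving *wifduj*.

geaja, bejuze, wifduj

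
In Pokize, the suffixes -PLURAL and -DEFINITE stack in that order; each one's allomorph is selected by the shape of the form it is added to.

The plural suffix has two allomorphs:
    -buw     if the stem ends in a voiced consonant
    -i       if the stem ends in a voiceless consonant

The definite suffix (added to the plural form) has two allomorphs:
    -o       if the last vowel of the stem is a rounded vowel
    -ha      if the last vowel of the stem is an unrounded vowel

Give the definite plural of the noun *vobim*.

The final consonant of *vobim* is /m/, which is voiced, so the plural suffix is -buw, giving *vobimbuw*.
The last vowel of the plural form *vobimbuw* is /u/, which is a rounded vowel, so the definite suffix is -o, giving *vobimbuwo*.

vobimbuwo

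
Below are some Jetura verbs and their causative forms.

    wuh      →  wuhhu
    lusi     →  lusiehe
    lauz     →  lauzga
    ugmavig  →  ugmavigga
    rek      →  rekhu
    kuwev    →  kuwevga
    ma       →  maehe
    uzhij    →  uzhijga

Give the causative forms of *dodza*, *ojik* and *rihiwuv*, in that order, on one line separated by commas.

dodzaehe, ojikhu, rihiwuvga

The pattern is voicing of the final sound: -hu when the stem ends in a voiceless consonant (*wuh*, *rek*); -ga when the stem ends in a voiced consonant (*lauz*, *ugmavig*, *kuwev*, *uzhij*); -ehe when the stem ends in a vowel (*lusi*, *ma*).
*dodza* — final sound /a/ (a vowel) → -ehe → *dodzaehe*.
The final sound of *ojik* is /k/, which is a voiceless consonant, so the suffix is -hu, giving *ojikhu*.
Since the final sound of *rihiwuv* is /v/ (a voiced consonant), it takes -ga, giving *rihiwuvga*.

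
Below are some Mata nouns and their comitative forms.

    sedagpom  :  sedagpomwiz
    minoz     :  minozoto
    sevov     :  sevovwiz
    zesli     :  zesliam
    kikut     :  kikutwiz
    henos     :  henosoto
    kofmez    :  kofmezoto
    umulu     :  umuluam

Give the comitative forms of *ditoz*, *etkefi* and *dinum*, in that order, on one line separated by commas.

The alternation tracks the final sound of the stem — -oto when the stem ends in a sibilant (*minoz*, *henos*, *kofmez*); -wiz when the stem ends in a non-sibilant consonant (*sedagpom*, *sevov*, *kikut*); -am when the stem ends in a vowel (*zesli*, *umulu*).
The final sound of *ditoz* is /z/, which is a sibilant, so the suffix is -oto, giving *ditozoto*.
Since the final sound of *etkefi* is /i/ (a vowel), it takes -am, giving *etkefiam*.
*dinum*: final sound = /m/, a non-sibilant consonant → -wiz → *dinumwiz*.

ditozoto, etkefiam, dinumwiz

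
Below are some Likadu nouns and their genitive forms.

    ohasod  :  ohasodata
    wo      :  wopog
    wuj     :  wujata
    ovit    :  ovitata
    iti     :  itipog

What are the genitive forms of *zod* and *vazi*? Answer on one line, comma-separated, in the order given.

The alternation tracks the final sound of the stem — -ata when the stem ends in a consonant (*ohasod*, *wuj*, *ovit*); -pog when the stem ends in a vowel (*wo*, *iti*).
Since the final sound of *zod* is /d/ (a consonant), it takes -ata, giving *zodata*.
Since the final sound of *vazi* is /i/ (a vowel), it takes -pog, giving *vazipog*.

zodata, vazipog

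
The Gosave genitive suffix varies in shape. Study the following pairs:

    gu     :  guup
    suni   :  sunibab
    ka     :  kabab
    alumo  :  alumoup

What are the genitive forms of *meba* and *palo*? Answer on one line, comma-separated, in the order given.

mebabab, paloup

Looking at the last vowel of each stem: -up when the last vowel of the stem is a rounded vowel (*gu*, *alumo*); -bab when the last vowel of the stem is an unrounded vowel (*suni*, *ka*).
Since the last vowel of *meba* is /a/ (an unrounded vowel), it takes -bab, giving *mebabab*.
*palo*: last vowel = /o/, a rounded vowel → -up → *paloup*.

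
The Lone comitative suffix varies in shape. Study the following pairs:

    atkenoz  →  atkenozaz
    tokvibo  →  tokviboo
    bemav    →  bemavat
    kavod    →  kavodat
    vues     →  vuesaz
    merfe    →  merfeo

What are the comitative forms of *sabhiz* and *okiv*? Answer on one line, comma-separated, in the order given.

sabhizaz, okivat

Looking at the final sound of each stem: -az when the stem ends in a sibilant (*atkenoz*, *vues*); -at when the stem ends in a non-sibilant consonant (*bemav*, *kavod*); -o when the stem ends in a vowel (*tokvibo*, *merfe*).
*sabhiz* — final sound /z/ (a sibilant) → -az → *sabhizaz*.
*okiv* — final sound /v/ (a non-sibilant consonant) → -at → *okivat*.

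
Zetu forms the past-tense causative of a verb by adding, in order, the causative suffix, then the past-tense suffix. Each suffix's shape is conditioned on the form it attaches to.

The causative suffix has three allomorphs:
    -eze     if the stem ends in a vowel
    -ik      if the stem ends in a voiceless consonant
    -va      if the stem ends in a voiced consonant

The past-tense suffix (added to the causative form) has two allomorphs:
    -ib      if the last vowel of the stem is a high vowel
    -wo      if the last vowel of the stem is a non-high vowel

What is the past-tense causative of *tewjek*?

*tewjek* — final sound /k/ (a voiceless consonant) → -ik → *tewjekik*.
The causative form *tewjekik*: last vowel = /i/, a high vowel → -ib → *tewjekikib*.

tewjekikib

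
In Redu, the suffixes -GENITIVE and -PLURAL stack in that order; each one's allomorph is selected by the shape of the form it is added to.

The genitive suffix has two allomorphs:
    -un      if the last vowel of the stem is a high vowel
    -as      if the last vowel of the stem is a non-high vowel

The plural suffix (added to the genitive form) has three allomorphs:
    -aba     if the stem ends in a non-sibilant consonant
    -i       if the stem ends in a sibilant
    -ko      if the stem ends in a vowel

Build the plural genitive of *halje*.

haljeasi

The last vowel of *halje* is /e/, which is a non-high vowel, so the genitive suffix is -as, giving *haljeas*.
Since the final sound of the genitive form *haljeas* is /s/ (a sibilant), it takes -i, giving *haljeasi*.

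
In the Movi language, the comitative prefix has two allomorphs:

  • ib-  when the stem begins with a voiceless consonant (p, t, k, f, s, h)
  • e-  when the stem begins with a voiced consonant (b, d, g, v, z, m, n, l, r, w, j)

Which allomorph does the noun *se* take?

ib-

Since the first consonant of *se* is /s/ (voiceless), it takes ib-.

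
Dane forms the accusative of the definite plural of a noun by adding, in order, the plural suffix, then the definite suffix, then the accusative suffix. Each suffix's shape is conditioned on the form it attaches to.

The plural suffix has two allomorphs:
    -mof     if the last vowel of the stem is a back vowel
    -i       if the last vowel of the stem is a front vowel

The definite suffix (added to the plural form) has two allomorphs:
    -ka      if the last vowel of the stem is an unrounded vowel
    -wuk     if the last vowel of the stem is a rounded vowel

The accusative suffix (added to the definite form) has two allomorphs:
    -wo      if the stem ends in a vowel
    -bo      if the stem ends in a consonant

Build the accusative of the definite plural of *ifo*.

The last vowel of *ifo* is /o/, which is a back vowel, so the plural suffix is -mof, giving *ifomof*.
Since the last vowel of the plural form *ifomof* is /o/ (a rounded vowel), it takes -wuk, giving *ifomofwuk*.
The definite form *ifomofwuk* — final sound /k/ (a consonant) → -bo → *ifomofwukbo*.

ifomofwukbo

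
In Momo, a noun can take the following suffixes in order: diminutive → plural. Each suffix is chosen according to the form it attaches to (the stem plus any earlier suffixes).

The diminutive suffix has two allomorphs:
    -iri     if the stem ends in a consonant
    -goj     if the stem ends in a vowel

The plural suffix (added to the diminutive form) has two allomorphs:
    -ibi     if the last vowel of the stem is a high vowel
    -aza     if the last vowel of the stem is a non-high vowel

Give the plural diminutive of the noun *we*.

*we* — final sound /e/ (a vowel) → -goj → *wegoj*.
Since the last vowel of the diminutive form *wegoj* is /o/ (a non-high vowel), it takes -aza, giving *wegojaza*.

wegojaza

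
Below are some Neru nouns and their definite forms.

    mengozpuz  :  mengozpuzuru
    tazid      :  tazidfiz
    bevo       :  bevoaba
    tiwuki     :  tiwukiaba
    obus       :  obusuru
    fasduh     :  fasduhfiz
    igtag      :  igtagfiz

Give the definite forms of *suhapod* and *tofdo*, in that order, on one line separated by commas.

suhapodfiz, tofdoaba

The alternation tracks the final sound of the stem — -uru when the stem ends in a sibilant (*mengozpuz*, *obus*); -fiz when the stem ends in a non-sibilant consonant (*tazid*, *fasduh*, *igtag*); -aba when the stem ends in a vowel (*bevo*, *tiwuki*).
*suhapod* — final sound /d/ (a non-sibilant consonant) → -fiz → *suhapodfiz*.
The final sound of *tofdo* is /o/, which is a vowel, so the suffix is -aba, giving *tofdoaba*.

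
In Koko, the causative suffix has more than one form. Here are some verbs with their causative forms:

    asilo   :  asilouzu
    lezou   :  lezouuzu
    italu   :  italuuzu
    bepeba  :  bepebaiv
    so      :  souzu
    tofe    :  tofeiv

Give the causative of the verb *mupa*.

The alternation tracks the last vowel of the stem — -uzu when the last vowel of the stem is a rounded vowel (*asilo*, *lezou*, *italu*, *so*); -iv when the last vowel of the stem is an unrounded vowel (*bepeba*, *tofe*).
*mupa* — last vowel /a/ (an unrounded vowel) → -iv → *mupaiv*.

mupaiv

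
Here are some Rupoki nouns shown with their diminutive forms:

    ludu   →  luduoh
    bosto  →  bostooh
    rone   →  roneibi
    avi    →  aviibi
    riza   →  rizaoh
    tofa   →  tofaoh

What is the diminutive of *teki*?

tekiibi

Looking at the last vowel of each stem: -ibi when the last vowel of the stem is a front vowel (*rone*, *avi*); -oh when the last vowel of the stem is a back vowel (*ludu*, *bosto*, *riza*, *tofa*).
The last vowel of *teki* is /i/, which is a front vowel, so the suffix is -ibi, giving *tekiibi*.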